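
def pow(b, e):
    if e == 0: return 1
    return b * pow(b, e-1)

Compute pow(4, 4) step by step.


pow(4, 4)
= 4 * pow(4, 3)
= 4 * 4 * pow(4, 2)
= 4 * 4 * 4 * pow(4, 1)
= 4 * 4 * 4 * 4 * pow(4, 0)
= 4 * 4 * 4 * 4 * 1
= 256

256


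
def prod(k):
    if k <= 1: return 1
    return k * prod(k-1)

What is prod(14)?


prod(14)
= 14 * prod(13)
= 14 * 13 * prod(12)
= 14 * 13 * 12 * prod(11)
= 14 * 13 * 12 * 11 * prod(10)
= 14 * 13 * 12 * 11 * 10 * prod(9)
= 14 * 13 * 12 * 11 * 10 * 9 * prod(8)
= 14 * 13 * 12 * 11 * 10 * 9 * 8 * prod(7)
= 14 * 13 * 12 * 11 * 10 * 9 * 8 * 7 * prod(6)
= 14 * 13 * 12 * 11 * 10 * 9 * 8 * 7 * 6 * prod(5)
= 14 * 13 * 12 * 11 * 10 * 9 * 8 * 7 * 6 * 5 * prod(4)
= 14 * 13 * 12 * 11 * 10 * 9 * 8 * 7 * 6 * 5 * 4 * prod(3)
= 14 * 13 * 12 * 11 * 10 * 9 * 8 * 7 * 6 * 5 * 4 * 3 * prod(2)
= 14 * 13 * 12 * 11 * 10 * 9 * 8 * 7 * 6 * 5 * 4 * 3 * 2 * prod(1)
= 14 * 13 * 12 * 11 * 10 * 9 * 8 * 7 * 6 * 5 * 4 * 3 * 2 * 1
= 87178291200

87178291200


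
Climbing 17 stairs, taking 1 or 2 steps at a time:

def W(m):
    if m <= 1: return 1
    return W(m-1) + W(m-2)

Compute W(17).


Building up from base cases:
W(0) = 1
W(1) = 1
W(2) = W(1) + W(0) = 1 + 1 = 2
W(3) = W(2) + W(1) = 2 + 1 = 3
W(4) = W(3) + W(2) = 3 + 2 = 5
W(5) = W(4) + W(3) = 5 + 3 = 8
W(6) = W(5) + W(4) = 8 + 5 = 13
W(7) = W(6) + W(5) = 13 + 8 = 21
W(8) = W(7) + W(6) = 21 + 13 = 34
W(9) = W(8) + W(7) = 34 + 21 = 55
W(10) = W(9) + W(8) = 55 + 34 = 89
W(11) = W(10) + W(9) = 89 + 55 = 144
W(12) = W(11) + W(10) = 144 + 89 = 233
W(13) = W(12) + W(11) = 233 + 144 = 377
W(14) = W(13) + W(12) = 377 + 233 = 610
W(15) = W(14) + W(13) = 610 + 377 = 987
W(16) = W(15) + W(14) = 987 + 610 = 1597
W(17) = W(16) + W(15) = 1597 + 987 = 2584

2584


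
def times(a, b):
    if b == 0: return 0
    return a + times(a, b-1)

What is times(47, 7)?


times(47, 7) = 47 + times(47, 6)
times(47, 6) = 47 + times(47, 5)
times(47, 5) = 47 + times(47, 4)
times(47, 4) = 47 + times(47, 3)
times(47, 3) = 47 + times(47, 2)
times(47, 2) = 47 + times(47, 1)
times(47, 1) = 47 + times(47, 0)
times(47, 0) = 0  (base case)
Total: 47 + 47 + 47 + 47 + 47 + 47 + 47 + 0 = 329

329


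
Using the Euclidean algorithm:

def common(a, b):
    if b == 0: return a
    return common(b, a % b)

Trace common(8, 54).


common(8, 54) = common(54, 8)
common(54, 8) = common(8, 6)
common(8, 6) = common(6, 2)
common(6, 2) = common(2, 0)
common(2, 0) = 2  (base case)

2


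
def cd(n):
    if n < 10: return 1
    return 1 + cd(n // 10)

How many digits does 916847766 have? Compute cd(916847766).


cd(916847766) = 1 + cd(91684776)
cd(91684776) = 1 + cd(9168477)
cd(9168477) = 1 + cd(916847)
cd(916847) = 1 + cd(91684)
cd(91684) = 1 + cd(9168)
cd(9168) = 1 + cd(916)
cd(916) = 1 + cd(91)
cd(91) = 1 + cd(9)
cd(9) = 1  (base case: 9 < 10)
Unwinding: 1 + 1 + 1 + 1 + 1 + 1 + 1 + 1 + 1 = 9

9


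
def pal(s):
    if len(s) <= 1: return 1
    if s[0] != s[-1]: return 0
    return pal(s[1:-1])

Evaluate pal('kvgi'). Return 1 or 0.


pal('kvgi'): s[0]='k' != s[-1]='i' -> return 0
Result: 0 (not a palindrome)

0


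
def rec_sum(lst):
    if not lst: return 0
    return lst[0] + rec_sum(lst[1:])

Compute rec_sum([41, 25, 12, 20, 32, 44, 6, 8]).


rec_sum([41, 25, 12, 20, 32, 44, 6, 8]) = 41 + rec_sum([25, 12, 20, 32, 44, 6, 8])
rec_sum([25, 12, 20, 32, 44, 6, 8]) = 25 + rec_sum([12, 20, 32, 44, 6, 8])
rec_sum([12, 20, 32, 44, 6, 8]) = 12 + rec_sum([20, 32, 44, 6, 8])
rec_sum([20, 32, 44, 6, 8]) = 20 + rec_sum([32, 44, 6, 8])
rec_sum([32, 44, 6, 8]) = 32 + rec_sum([44, 6, 8])
rec_sum([44, 6, 8]) = 44 + rec_sum([6, 8])
rec_sum([6, 8]) = 6 + rec_sum([8])
rec_sum([8]) = 8 + rec_sum([])
rec_sum([]) = 0  (base case)
Total: 41 + 25 + 12 + 20 + 32 + 44 + 6 + 8 + 0 = 188

188


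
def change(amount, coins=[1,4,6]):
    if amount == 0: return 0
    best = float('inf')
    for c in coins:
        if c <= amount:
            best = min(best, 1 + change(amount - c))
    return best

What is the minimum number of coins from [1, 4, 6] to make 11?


Building up with DP:
change(0) = 0
change(1) = min(1+change(0)=1+0=1) = 1
change(2) = min(1+change(1)=1+1=2) = 2
change(3) = min(1+change(2)=1+2=3) = 3
change(4) = min(1+change(3)=1+3=4, 1+change(0)=1+0=1) = 1
change(5) = min(1+change(4)=1+1=2, 1+change(1)=1+1=2) = 2
change(6) = min(1+change(5)=1+2=3, 1+change(2)=1+2=3, 1+change(0)=1+0=1) = 1
change(7) = min(1+change(6)=1+1=2, 1+change(3)=1+3=4, 1+change(1)=1+1=2) = 2
change(8) = min(1+change(7)=1+2=3, 1+change(4)=1+1=2, 1+change(2)=1+2=3) = 2
change(9) = min(1+change(8)=1+2=3, 1+change(5)=1+2=3, 1+change(3)=1+3=4) = 3
change(10) = min(1+change(9)=1+3=4, 1+change(6)=1+1=2, 1+change(4)=1+1=2) = 2
change(11) = min(1+change(10)=1+2=3, 1+change(7)=1+2=3, 1+change(5)=1+2=3) = 3

3


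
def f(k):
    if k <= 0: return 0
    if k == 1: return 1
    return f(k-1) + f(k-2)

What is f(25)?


Computing f(25) bottom-up:
f(0) = 0
f(1) = 1
f(2) = f(1) + f(0) = 1 + 0 = 1
f(3) = f(2) + f(1) = 1 + 1 = 2
f(4) = f(3) + f(2) = 2 + 1 = 3
f(5) = f(4) + f(3) = 3 + 2 = 5
f(6) = f(5) + f(4) = 5 + 3 = 8
f(7) = f(6) + f(5) = 8 + 5 = 13
f(8) = f(7) + f(6) = 13 + 8 = 21
f(9) = f(8) + f(7) = 21 + 13 = 34
f(10) = f(9) + f(8) = 34 + 21 = 55
f(11) = f(10) + f(9) = 55 + 34 = 89
f(12) = f(11) + f(10) = 89 + 55 = 144
f(13) = f(12) + f(11) = 144 + 89 = 233
f(14) = f(13) + f(12) = 233 + 144 = 377
f(15) = f(14) + f(13) = 377 + 233 = 610
f(16) = f(15) + f(14) = 610 + 377 = 987
f(17) = f(16) + f(15) = 987 + 610 = 1597
f(18) = f(17) + f(16) = 1597 + 987 = 2584
f(19) = f(18) + f(17) = 2584 + 1597 = 4181
f(20) = f(19) + f(18) = 4181 + 2584 = 6765
f(21) = f(20) + f(19) = 6765 + 4181 = 10946
f(22) = f(21) + f(20) = 10946 + 6765 = 17711
f(23) = f(22) + f(21) = 17711 + 10946 = 28657
f(24) = f(23) + f(22) = 28657 + 17711 = 46368
f(25) = f(24) + f(23) = 46368 + 28657 = 75025

75025


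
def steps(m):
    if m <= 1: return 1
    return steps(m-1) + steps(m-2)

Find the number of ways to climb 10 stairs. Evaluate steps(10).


Building up from base cases:
steps(0) = 1
steps(1) = 1
steps(2) = steps(1) + steps(0) = 1 + 1 = 2
steps(3) = steps(2) + steps(1) = 2 + 1 = 3
steps(4) = steps(3) + steps(2) = 3 + 2 = 5
steps(5) = steps(4) + steps(3) = 5 + 3 = 8
steps(6) = steps(5) + steps(4) = 8 + 5 = 13
steps(7) = steps(6) + steps(5) = 13 + 8 = 21
steps(8) = steps(7) + steps(6) = 21 + 13 = 34
steps(9) = steps(8) + steps(7) = 34 + 21 = 55
steps(10) = steps(9) + steps(8) = 55 + 34 = 89

89


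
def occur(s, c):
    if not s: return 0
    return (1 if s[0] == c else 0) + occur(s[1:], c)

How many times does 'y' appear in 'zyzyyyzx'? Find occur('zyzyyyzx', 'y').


s[0]='z' != 'y' -> 0
s[0]='y' == 'y' -> 1
s[0]='z' != 'y' -> 0
s[0]='y' == 'y' -> 1
s[0]='y' == 'y' -> 1
s[0]='y' == 'y' -> 1
s[0]='z' != 'y' -> 0
s[0]='x' != 'y' -> 0
Sum: 0 + 1 + 0 + 1 + 1 + 1 + 0 + 0 = 4

4


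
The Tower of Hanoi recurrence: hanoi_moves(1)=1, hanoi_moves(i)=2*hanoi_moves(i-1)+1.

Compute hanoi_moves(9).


hanoi_moves(9) = 2 * hanoi_moves(8) + 1
hanoi_moves(8) = 2 * hanoi_moves(7) + 1
hanoi_moves(7) = 2 * hanoi_moves(6) + 1
hanoi_moves(6) = 2 * hanoi_moves(5) + 1
hanoi_moves(5) = 2 * hanoi_moves(4) + 1
hanoi_moves(4) = 2 * hanoi_moves(3) + 1
hanoi_moves(3) = 2 * hanoi_moves(2) + 1
hanoi_moves(2) = 2 * hanoi_moves(1) + 1
hanoi_moves(1) = 1  (base case)
hanoi_moves(2) = 2 * 1 + 1 = 3
hanoi_moves(3) = 2 * 3 + 1 = 7
hanoi_moves(4) = 2 * 7 + 1 = 15
hanoi_moves(5) = 2 * 15 + 1 = 31
hanoi_moves(6) = 2 * 31 + 1 = 63
hanoi_moves(7) = 2 * 63 + 1 = 127
hanoi_moves(8) = 2 * 127 + 1 = 255
hanoi_moves(9) = 2 * 255 + 1 = 511

511


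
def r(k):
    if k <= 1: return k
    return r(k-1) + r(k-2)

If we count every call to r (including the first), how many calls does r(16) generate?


Let C(n) = total calls for r(n)
C(0) = 1, C(1) = 1
C(2) = 1 + C(1) + C(0) = 1 + 1 + 1 = 3
C(3) = 1 + C(2) + C(1) = 1 + 3 + 1 = 5
C(4) = 1 + C(3) + C(2) = 1 + 5 + 3 = 9
C(5) = 1 + C(4) + C(3) = 1 + 9 + 5 = 15
C(6) = 1 + C(5) + C(4) = 1 + 15 + 9 = 25
C(7) = 1 + C(6) + C(5) = 1 + 25 + 15 = 41
C(8) = 1 + C(7) + C(6) = 1 + 41 + 25 = 67
C(9) = 1 + C(8) + C(7) = 1 + 67 + 41 = 109
C(10) = 1 + C(9) + C(8) = 1 + 109 + 67 = 177
C(11) = 1 + C(10) + C(9) = 1 + 177 + 109 = 287
C(12) = 1 + C(11) + C(10) = 1 + 287 + 177 = 465
C(13) = 1 + C(12) + C(11) = 1 + 465 + 287 = 753
C(14) = 1 + C(13) + C(12) = 1 + 753 + 465 = 1219
C(15) = 1 + C(14) + C(13) = 1 + 1219 + 753 = 1973
C(16) = 1 + C(15) + C(14) = 1 + 1973 + 1219 = 3193

3193


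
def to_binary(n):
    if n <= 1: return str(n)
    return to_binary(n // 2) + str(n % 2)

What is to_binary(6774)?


to_binary(6774) = to_binary(3387) + '0'
to_binary(3387) = to_binary(1693) + '1'
to_binary(1693) = to_binary(846) + '1'
to_binary(846) = to_binary(423) + '0'
to_binary(423) = to_binary(211) + '1'
to_binary(211) = to_binary(105) + '1'
to_binary(105) = to_binary(52) + '1'
to_binary(52) = to_binary(26) + '0'
to_binary(26) = to_binary(13) + '0'
to_binary(13) = to_binary(6) + '1'
to_binary(6) = to_binary(3) + '0'
to_binary(3) = to_binary(1) + '1'
to_binary(1) = '1'  (base case)
Concatenating: '1' + '1' + '0' + '1' + '0' + '0' + '1' + '1' + '1' + '0' + '1' + '1' + '0' = '1101001110110'

1101001110110


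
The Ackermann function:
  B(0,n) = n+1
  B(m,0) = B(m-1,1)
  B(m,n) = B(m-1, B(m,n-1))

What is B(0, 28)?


B(0, 28) = 29
Result: B(0, 28) = 29

29


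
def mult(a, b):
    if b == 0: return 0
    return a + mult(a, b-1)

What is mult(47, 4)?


mult(47, 4) = 47 + mult(47, 3)
mult(47, 3) = 47 + mult(47, 2)
mult(47, 2) = 47 + mult(47, 1)
mult(47, 1) = 47 + mult(47, 0)
mult(47, 0) = 0  (base case)
Total: 47 + 47 + 47 + 47 + 0 = 188

188


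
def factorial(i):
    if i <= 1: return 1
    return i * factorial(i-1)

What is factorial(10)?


factorial(10)
= 10 * factorial(9)
= 10 * 9 * factorial(8)
= 10 * 9 * 8 * factorial(7)
= 10 * 9 * 8 * 7 * factorial(6)
= 10 * 9 * 8 * 7 * 6 * factorial(5)
= 10 * 9 * 8 * 7 * 6 * 5 * factorial(4)
= 10 * 9 * 8 * 7 * 6 * 5 * 4 * factorial(3)
= 10 * 9 * 8 * 7 * 6 * 5 * 4 * 3 * factorial(2)
= 10 * 9 * 8 * 7 * 6 * 5 * 4 * 3 * 2 * factorial(1)
= 10 * 9 * 8 * 7 * 6 * 5 * 4 * 3 * 2 * 1
= 3628800

3628800


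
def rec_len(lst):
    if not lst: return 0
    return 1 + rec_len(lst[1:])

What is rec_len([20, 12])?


rec_len([20, 12]) = 1 + rec_len([12])
rec_len([12]) = 1 + rec_len([])
rec_len([]) = 0  (base case)
Unwinding: 1 + 1 + 0 = 2

2


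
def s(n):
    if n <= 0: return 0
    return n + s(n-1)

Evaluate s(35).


s(35)
= 35 + 34 + 33 + 32 + 31 + 30 + 29 + 28 + 27 + 26 + 25 + 24 + 23 + 22 + 21 + 20 + 19 + 18 + 17 + 16 + 15 + 14 + 13 + 12 + 11 + 10 + 9 + 8 + 7 + 6 + 5 + 4 + 3 + 2 + 1 + s(0)
= 35 + 34 + 33 + 32 + 31 + 30 + 29 + 28 + 27 + 26 + 25 + 24 + 23 + 22 + 21 + 20 + 19 + 18 + 17 + 16 + 15 + 14 + 13 + 12 + 11 + 10 + 9 + 8 + 7 + 6 + 5 + 4 + 3 + 2 + 1 + 0
= 630

630


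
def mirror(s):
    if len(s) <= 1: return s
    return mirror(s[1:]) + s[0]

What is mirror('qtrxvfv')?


mirror('qtrxvfv') = mirror('trxvfv') + 'q'
mirror('trxvfv') = mirror('rxvfv') + 't'
mirror('rxvfv') = mirror('xvfv') + 'r'
mirror('xvfv') = mirror('vfv') + 'x'
mirror('vfv') = mirror('fv') + 'v'
mirror('fv') = mirror('v') + 'f'
mirror('v') = 'v'  (base case)
Concatenating: 'v' + 'f' + 'v' + 'x' + 'r' + 't' + 'q' = 'vfvxrtq'

vfvxrtq


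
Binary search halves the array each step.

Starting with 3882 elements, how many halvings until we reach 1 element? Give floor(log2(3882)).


3882 / 2 = 1941
1941 / 2 = 970
970 / 2 = 485
485 / 2 = 242
242 / 2 = 121
121 / 2 = 60
60 / 2 = 30
30 / 2 = 15
15 / 2 = 7
7 / 2 = 3
3 / 2 = 1
Reached 1 after 11 halvings

11


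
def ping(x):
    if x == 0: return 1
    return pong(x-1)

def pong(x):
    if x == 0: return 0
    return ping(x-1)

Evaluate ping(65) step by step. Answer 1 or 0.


ping(65) = pong(64)
pong(64) = ping(63)
ping(63) = pong(62)
pong(62) = ping(61)
ping(61) = pong(60)
pong(60) = ping(59)
ping(59) = pong(58)
pong(58) = ping(57)
ping(57) = pong(56)
pong(56) = ping(55)
ping(55) = pong(54)
pong(54) = ping(53)
ping(53) = pong(52)
pong(52) = ping(51)
ping(51) = pong(50)
pong(50) = ping(49)
ping(49) = pong(48)
pong(48) = ping(47)
ping(47) = pong(46)
pong(46) = ping(45)
ping(45) = pong(44)
pong(44) = ping(43)
ping(43) = pong(42)
pong(42) = ping(41)
ping(41) = pong(40)
pong(40) = ping(39)
ping(39) = pong(38)
pong(38) = ping(37)
ping(37) = pong(36)
pong(36) = ping(35)
ping(35) = pong(34)
pong(34) = ping(33)
ping(33) = pong(32)
pong(32) = ping(31)
ping(31) = pong(30)
pong(30) = ping(29)
ping(29) = pong(28)
pong(28) = ping(27)
ping(27) = pong(26)
pong(26) = ping(25)
ping(25) = pong(24)
pong(24) = ping(23)
ping(23) = pong(22)
pong(22) = ping(21)
ping(21) = pong(20)
pong(20) = ping(19)
ping(19) = pong(18)
pong(18) = ping(17)
ping(17) = pong(16)
pong(16) = ping(15)
ping(15) = pong(14)
pong(14) = ping(13)
ping(13) = pong(12)
pong(12) = ping(11)
ping(11) = pong(10)
pong(10) = ping(9)
ping(9) = pong(8)
pong(8) = ping(7)
ping(7) = pong(6)
pong(6) = ping(5)
ping(5) = pong(4)
pong(4) = ping(3)
ping(3) = pong(2)
pong(2) = ping(1)
ping(1) = pong(0)
pong(0) = 0  (base case)
Result: 0

0


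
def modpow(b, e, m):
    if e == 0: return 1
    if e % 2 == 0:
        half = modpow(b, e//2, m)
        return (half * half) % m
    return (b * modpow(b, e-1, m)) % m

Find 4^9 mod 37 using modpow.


modpow(4, 9, 37): e is odd, compute modpow(4, 8, 37)
  modpow(4, 8, 37): e is even, compute modpow(4, 4, 37)
    modpow(4, 4, 37): e is even, compute modpow(4, 2, 37)
      modpow(4, 2, 37): e is even, compute modpow(4, 1, 37)
        modpow(4, 1, 37): e is odd, compute modpow(4, 0, 37)
          modpow(4, 0, 37) = 1
        (4 * 1) % 37 = 4
      half=4, (4*4) % 37 = 16
    half=16, (16*16) % 37 = 34
  half=34, (34*34) % 37 = 9
(4 * 9) % 37 = 36

36


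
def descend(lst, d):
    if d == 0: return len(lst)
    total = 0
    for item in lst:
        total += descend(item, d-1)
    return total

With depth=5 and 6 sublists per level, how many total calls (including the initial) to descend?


At depth 0 (root): 1 call
At depth 1: each of 1 parents calls descend on 6 children = 6 calls
At depth 2: each of 6 parents calls descend on 6 children = 36 calls
At depth 3: each of 36 parents calls descend on 6 children = 216 calls
At depth 4: each of 216 parents calls descend on 6 children = 1296 calls
At depth 5: each of 1296 parents calls descend on 6 children = 7776 calls
Total: 1 + 6 + 36 + 216 + 1296 + 7776 = 9331

9331


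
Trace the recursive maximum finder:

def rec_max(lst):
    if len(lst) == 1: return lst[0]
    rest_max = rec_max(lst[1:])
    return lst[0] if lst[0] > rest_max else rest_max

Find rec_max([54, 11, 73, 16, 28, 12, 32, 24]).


rec_max([54, 11, 73, 16, 28, 12, 32, 24]): compare 54 with rec_max([11, 73, 16, 28, 12, 32, 24])
rec_max([11, 73, 16, 28, 12, 32, 24]): compare 11 with rec_max([73, 16, 28, 12, 32, 24])
rec_max([73, 16, 28, 12, 32, 24]): compare 73 with rec_max([16, 28, 12, 32, 24])
rec_max([16, 28, 12, 32, 24]): compare 16 with rec_max([28, 12, 32, 24])
rec_max([28, 12, 32, 24]): compare 28 with rec_max([12, 32, 24])
rec_max([12, 32, 24]): compare 12 with rec_max([32, 24])
rec_max([32, 24]): compare 32 with rec_max([24])
rec_max([24]) = 24  (base case)
Compare 32 with 24 -> 32
Compare 12 with 32 -> 32
Compare 28 with 32 -> 32
Compare 16 with 32 -> 32
Compare 73 with 32 -> 73
Compare 11 with 73 -> 73
Compare 54 with 73 -> 73

73


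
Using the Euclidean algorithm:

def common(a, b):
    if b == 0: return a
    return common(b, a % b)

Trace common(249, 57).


common(249, 57) = common(57, 21)
common(57, 21) = common(21, 15)
common(21, 15) = common(15, 6)
common(15, 6) = common(6, 3)
common(6, 3) = common(3, 0)
common(3, 0) = 3  (base case)

3


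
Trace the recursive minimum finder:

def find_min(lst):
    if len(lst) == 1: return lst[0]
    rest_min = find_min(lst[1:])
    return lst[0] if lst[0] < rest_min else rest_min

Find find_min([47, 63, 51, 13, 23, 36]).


find_min([47, 63, 51, 13, 23, 36]): compare 47 with find_min([63, 51, 13, 23, 36])
find_min([63, 51, 13, 23, 36]): compare 63 with find_min([51, 13, 23, 36])
find_min([51, 13, 23, 36]): compare 51 with find_min([13, 23, 36])
find_min([13, 23, 36]): compare 13 with find_min([23, 36])
find_min([23, 36]): compare 23 with find_min([36])
find_min([36]) = 36  (base case)
Compare 23 with 36 -> 23
Compare 13 with 23 -> 13
Compare 51 with 13 -> 13
Compare 63 with 13 -> 13
Compare 47 with 13 -> 13

13


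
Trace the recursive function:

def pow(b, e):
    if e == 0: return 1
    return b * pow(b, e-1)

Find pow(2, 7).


pow(2, 7)
= 2 * pow(2, 6)
= 2 * 2 * pow(2, 5)
= 2 * 2 * 2 * pow(2, 4)
= 2 * 2 * 2 * 2 * pow(2, 3)
= 2 * 2 * 2 * 2 * 2 * pow(2, 2)
= 2 * 2 * 2 * 2 * 2 * 2 * pow(2, 1)
= 2 * 2 * 2 * 2 * 2 * 2 * 2 * pow(2, 0)
= 2 * 2 * 2 * 2 * 2 * 2 * 2 * 1
= 128

128


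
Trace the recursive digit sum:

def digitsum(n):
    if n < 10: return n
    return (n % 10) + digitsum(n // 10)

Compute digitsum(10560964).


digitsum(10560964) = 4 + digitsum(1056096)
digitsum(1056096) = 6 + digitsum(105609)
digitsum(105609) = 9 + digitsum(10560)
digitsum(10560) = 0 + digitsum(1056)
digitsum(1056) = 6 + digitsum(105)
digitsum(105) = 5 + digitsum(10)
digitsum(10) = 0 + digitsum(1)
digitsum(1) = 1  (base case)
Total: 4 + 6 + 9 + 0 + 6 + 5 + 0 + 1 = 31

31


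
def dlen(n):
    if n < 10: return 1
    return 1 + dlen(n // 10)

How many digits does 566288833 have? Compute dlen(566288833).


dlen(566288833) = 1 + dlen(56628883)
dlen(56628883) = 1 + dlen(5662888)
dlen(5662888) = 1 + dlen(566288)
dlen(566288) = 1 + dlen(56628)
dlen(56628) = 1 + dlen(5662)
dlen(5662) = 1 + dlen(566)
dlen(566) = 1 + dlen(56)
dlen(56) = 1 + dlen(5)
dlen(5) = 1  (base case: 5 < 10)
Unwinding: 1 + 1 + 1 + 1 + 1 + 1 + 1 + 1 + 1 = 9

9


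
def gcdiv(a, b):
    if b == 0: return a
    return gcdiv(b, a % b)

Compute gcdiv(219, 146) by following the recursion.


gcdiv(219, 146) = gcdiv(146, 73)
gcdiv(146, 73) = gcdiv(73, 0)
gcdiv(73, 0) = 73  (base case)

73


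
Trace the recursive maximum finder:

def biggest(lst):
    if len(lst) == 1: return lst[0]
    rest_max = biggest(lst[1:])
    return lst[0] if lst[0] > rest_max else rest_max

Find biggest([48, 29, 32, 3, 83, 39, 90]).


biggest([48, 29, 32, 3, 83, 39, 90]): compare 48 with biggest([29, 32, 3, 83, 39, 90])
biggest([29, 32, 3, 83, 39, 90]): compare 29 with biggest([32, 3, 83, 39, 90])
biggest([32, 3, 83, 39, 90]): compare 32 with biggest([3, 83, 39, 90])
biggest([3, 83, 39, 90]): compare 3 with biggest([83, 39, 90])
biggest([83, 39, 90]): compare 83 with biggest([39, 90])
biggest([39, 90]): compare 39 with biggest([90])
biggest([90]) = 90  (base case)
Compare 39 with 90 -> 90
Compare 83 with 90 -> 90
Compare 3 with 90 -> 90
Compare 32 with 90 -> 90
Compare 29 with 90 -> 90
Compare 48 with 90 -> 90

90


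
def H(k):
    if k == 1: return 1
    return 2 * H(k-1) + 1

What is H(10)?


H(10) = 2 * H(9) + 1
H(9) = 2 * H(8) + 1
H(8) = 2 * H(7) + 1
H(7) = 2 * H(6) + 1
H(6) = 2 * H(5) + 1
H(5) = 2 * H(4) + 1
H(4) = 2 * H(3) + 1
H(3) = 2 * H(2) + 1
H(2) = 2 * H(1) + 1
H(1) = 1  (base case)
H(2) = 2 * 1 + 1 = 3
H(3) = 2 * 3 + 1 = 7
H(4) = 2 * 7 + 1 = 15
H(5) = 2 * 15 + 1 = 31
H(6) = 2 * 31 + 1 = 63
H(7) = 2 * 63 + 1 = 127
H(8) = 2 * 127 + 1 = 255
H(9) = 2 * 255 + 1 = 511
H(10) = 2 * 511 + 1 = 1023

1023


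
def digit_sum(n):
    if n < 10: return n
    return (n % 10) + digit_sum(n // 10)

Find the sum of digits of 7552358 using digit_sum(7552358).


digit_sum(7552358) = 8 + digit_sum(755235)
digit_sum(755235) = 5 + digit_sum(75523)
digit_sum(75523) = 3 + digit_sum(7552)
digit_sum(7552) = 2 + digit_sum(755)
digit_sum(755) = 5 + digit_sum(75)
digit_sum(75) = 5 + digit_sum(7)
digit_sum(7) = 7  (base case)
Total: 8 + 5 + 3 + 2 + 5 + 5 + 7 = 35

35


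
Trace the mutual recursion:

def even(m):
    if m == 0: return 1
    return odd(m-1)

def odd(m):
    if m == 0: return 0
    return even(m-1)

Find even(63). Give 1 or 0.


even(63) = odd(62)
odd(62) = even(61)
even(61) = odd(60)
odd(60) = even(59)
even(59) = odd(58)
odd(58) = even(57)
even(57) = odd(56)
odd(56) = even(55)
even(55) = odd(54)
odd(54) = even(53)
even(53) = odd(52)
odd(52) = even(51)
even(51) = odd(50)
odd(50) = even(49)
even(49) = odd(48)
odd(48) = even(47)
even(47) = odd(46)
odd(46) = even(45)
even(45) = odd(44)
odd(44) = even(43)
even(43) = odd(42)
odd(42) = even(41)
even(41) = odd(40)
odd(40) = even(39)
even(39) = odd(38)
odd(38) = even(37)
even(37) = odd(36)
odd(36) = even(35)
even(35) = odd(34)
odd(34) = even(33)
even(33) = odd(32)
odd(32) = even(31)
even(31) = odd(30)
odd(30) = even(29)
even(29) = odd(28)
odd(28) = even(27)
even(27) = odd(26)
odd(26) = even(25)
even(25) = odd(24)
odd(24) = even(23)
even(23) = odd(22)
odd(22) = even(21)
even(21) = odd(20)
odd(20) = even(19)
even(19) = odd(18)
odd(18) = even(17)
even(17) = odd(16)
odd(16) = even(15)
even(15) = odd(14)
odd(14) = even(13)
even(13) = odd(12)
odd(12) = even(11)
even(11) = odd(10)
odd(10) = even(9)
even(9) = odd(8)
odd(8) = even(7)
even(7) = odd(6)
odd(6) = even(5)
even(5) = odd(4)
odd(4) = even(3)
even(3) = odd(2)
odd(2) = even(1)
even(1) = odd(0)
odd(0) = 0  (base case)
Result: 0

0


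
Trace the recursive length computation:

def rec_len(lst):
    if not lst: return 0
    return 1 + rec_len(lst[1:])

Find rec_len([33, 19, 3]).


rec_len([33, 19, 3]) = 1 + rec_len([19, 3])
rec_len([19, 3]) = 1 + rec_len([3])
rec_len([3]) = 1 + rec_len([])
rec_len([]) = 0  (base case)
Unwinding: 1 + 1 + 1 + 0 = 3

3


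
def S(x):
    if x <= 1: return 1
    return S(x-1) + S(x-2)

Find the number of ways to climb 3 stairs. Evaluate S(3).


Building up from base cases:
S(0) = 1
S(1) = 1
S(2) = S(1) + S(0) = 1 + 1 = 2
S(3) = S(2) + S(1) = 2 + 1 = 3

3


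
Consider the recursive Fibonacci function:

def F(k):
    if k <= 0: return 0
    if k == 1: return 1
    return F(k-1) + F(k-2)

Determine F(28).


Computing F(28) bottom-up:
F(0) = 0
F(1) = 1
F(2) = F(1) + F(0) = 1 + 0 = 1
F(3) = F(2) + F(1) = 1 + 1 = 2
F(4) = F(3) + F(2) = 2 + 1 = 3
F(5) = F(4) + F(3) = 3 + 2 = 5
F(6) = F(5) + F(4) = 5 + 3 = 8
F(7) = F(6) + F(5) = 8 + 5 = 13
F(8) = F(7) + F(6) = 13 + 8 = 21
F(9) = F(8) + F(7) = 21 + 13 = 34
F(10) = F(9) + F(8) = 34 + 21 = 55
F(11) = F(10) + F(9) = 55 + 34 = 89
F(12) = F(11) + F(10) = 89 + 55 = 144
F(13) = F(12) + F(11) = 144 + 89 = 233
F(14) = F(13) + F(12) = 233 + 144 = 377
F(15) = F(14) + F(13) = 377 + 233 = 610
F(16) = F(15) + F(14) = 610 + 377 = 987
F(17) = F(16) + F(15) = 987 + 610 = 1597
F(18) = F(17) + F(16) = 1597 + 987 = 2584
F(19) = F(18) + F(17) = 2584 + 1597 = 4181
F(20) = F(19) + F(18) = 4181 + 2584 = 6765
F(21) = F(20) + F(19) = 6765 + 4181 = 10946
F(22) = F(21) + F(20) = 10946 + 6765 = 17711
F(23) = F(22) + F(21) = 17711 + 10946 = 28657
F(24) = F(23) + F(22) = 28657 + 17711 = 46368
F(25) = F(24) + F(23) = 46368 + 28657 = 75025
F(26) = F(25) + F(24) = 75025 + 46368 = 121393
F(27) = F(26) + F(25) = 121393 + 75025 = 196418
F(28) = F(27) + F(26) = 196418 + 121393 = 317811

317811


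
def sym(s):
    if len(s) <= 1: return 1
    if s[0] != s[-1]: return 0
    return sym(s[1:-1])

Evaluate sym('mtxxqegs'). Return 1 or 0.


sym('mtxxqegs'): s[0]='m' != s[-1]='s' -> return 0
Result: 0 (not a palindrome)

0


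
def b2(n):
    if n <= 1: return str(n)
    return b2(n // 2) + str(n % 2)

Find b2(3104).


b2(3104) = b2(1552) + '0'
b2(1552) = b2(776) + '0'
b2(776) = b2(388) + '0'
b2(388) = b2(194) + '0'
b2(194) = b2(97) + '0'
b2(97) = b2(48) + '1'
b2(48) = b2(24) + '0'
b2(24) = b2(12) + '0'
b2(12) = b2(6) + '0'
b2(6) = b2(3) + '0'
b2(3) = b2(1) + '1'
b2(1) = '1'  (base case)
Concatenating: '1' + '1' + '0' + '0' + '0' + '0' + '1' + '0' + '0' + '0' + '0' + '0' = '110000100000'

110000100000


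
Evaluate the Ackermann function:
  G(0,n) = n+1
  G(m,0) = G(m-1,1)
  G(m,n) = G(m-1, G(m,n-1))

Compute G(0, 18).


G(0, 18) = 19
Result: G(0, 18) = 19

19


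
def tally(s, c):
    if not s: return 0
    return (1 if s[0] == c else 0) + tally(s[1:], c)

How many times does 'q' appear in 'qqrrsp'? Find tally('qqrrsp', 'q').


s[0]='q' == 'q' -> 1
s[0]='q' == 'q' -> 1
s[0]='r' != 'q' -> 0
s[0]='r' != 'q' -> 0
s[0]='s' != 'q' -> 0
s[0]='p' != 'q' -> 0
Sum: 1 + 1 + 0 + 0 + 0 + 0 = 2

2


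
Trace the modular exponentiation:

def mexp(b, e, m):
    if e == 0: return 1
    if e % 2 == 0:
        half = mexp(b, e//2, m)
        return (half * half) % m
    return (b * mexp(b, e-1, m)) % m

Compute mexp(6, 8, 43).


mexp(6, 8, 43): e is even, compute mexp(6, 4, 43)
  mexp(6, 4, 43): e is even, compute mexp(6, 2, 43)
    mexp(6, 2, 43): e is even, compute mexp(6, 1, 43)
      mexp(6, 1, 43): e is odd, compute mexp(6, 0, 43)
        mexp(6, 0, 43) = 1
      (6 * 1) % 43 = 6
    half=6, (6*6) % 43 = 36
  half=36, (36*36) % 43 = 6
half=6, (6*6) % 43 = 36

36


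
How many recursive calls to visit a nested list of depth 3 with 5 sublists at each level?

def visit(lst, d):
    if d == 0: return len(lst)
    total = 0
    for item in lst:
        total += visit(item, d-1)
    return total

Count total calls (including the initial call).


At depth 0 (root): 1 call
At depth 1: each of 1 parents calls visit on 5 children = 5 calls
At depth 2: each of 5 parents calls visit on 5 children = 25 calls
At depth 3: each of 25 parents calls visit on 5 children = 125 calls
Total: 1 + 5 + 25 + 125 = 156

156


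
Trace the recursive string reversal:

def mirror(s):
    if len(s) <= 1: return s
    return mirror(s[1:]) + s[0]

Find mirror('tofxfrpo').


mirror('tofxfrpo') = mirror('ofxfrpo') + 't'
mirror('ofxfrpo') = mirror('fxfrpo') + 'o'
mirror('fxfrpo') = mirror('xfrpo') + 'f'
mirror('xfrpo') = mirror('frpo') + 'x'
mirror('frpo') = mirror('rpo') + 'f'
mirror('rpo') = mirror('po') + 'r'
mirror('po') = mirror('o') + 'p'
mirror('o') = 'o'  (base case)
Concatenating: 'o' + 'p' + 'r' + 'f' + 'x' + 'f' + 'o' + 't' = 'oprfxfot'

oprfxfot


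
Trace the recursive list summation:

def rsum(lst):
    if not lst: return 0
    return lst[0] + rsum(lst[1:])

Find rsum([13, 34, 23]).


rsum([13, 34, 23]) = 13 + rsum([34, 23])
rsum([34, 23]) = 34 + rsum([23])
rsum([23]) = 23 + rsum([])
rsum([]) = 0  (base case)
Total: 13 + 34 + 23 + 0 = 70

70


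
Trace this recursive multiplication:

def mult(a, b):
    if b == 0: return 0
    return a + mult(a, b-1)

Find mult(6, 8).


mult(6, 8) = 6 + mult(6, 7)
mult(6, 7) = 6 + mult(6, 6)
mult(6, 6) = 6 + mult(6, 5)
mult(6, 5) = 6 + mult(6, 4)
mult(6, 4) = 6 + mult(6, 3)
mult(6, 3) = 6 + mult(6, 2)
mult(6, 2) = 6 + mult(6, 1)
mult(6, 1) = 6 + mult(6, 0)
mult(6, 0) = 0  (base case)
Total: 6 + 6 + 6 + 6 + 6 + 6 + 6 + 6 + 0 = 48

48


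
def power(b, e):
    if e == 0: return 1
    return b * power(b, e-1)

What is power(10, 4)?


power(10, 4)
= 10 * power(10, 3)
= 10 * 10 * power(10, 2)
= 10 * 10 * 10 * power(10, 1)
= 10 * 10 * 10 * 10 * power(10, 0)
= 10 * 10 * 10 * 10 * 1
= 10000

10000


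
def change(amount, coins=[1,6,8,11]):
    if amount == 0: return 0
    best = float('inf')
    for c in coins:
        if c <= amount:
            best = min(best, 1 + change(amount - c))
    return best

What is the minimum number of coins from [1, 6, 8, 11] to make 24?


Building up with DP:
change(0) = 0
change(1) = min(1+change(0)=1+0=1) = 1
change(2) = min(1+change(1)=1+1=2) = 2
change(3) = min(1+change(2)=1+2=3) = 3
change(4) = min(1+change(3)=1+3=4) = 4
change(5) = min(1+change(4)=1+4=5) = 5
change(6) = min(1+change(5)=1+5=6, 1+change(0)=1+0=1) = 1
change(7) = min(1+change(6)=1+1=2, 1+change(1)=1+1=2) = 2
change(8) = min(1+change(7)=1+2=3, 1+change(2)=1+2=3, 1+change(0)=1+0=1) = 1
change(9) = min(1+change(8)=1+1=2, 1+change(3)=1+3=4, 1+change(1)=1+1=2) = 2
change(10) = min(1+change(9)=1+2=3, 1+change(4)=1+4=5, 1+change(2)=1+2=3) = 3
change(11) = min(1+change(10)=1+3=4, 1+change(5)=1+5=6, 1+change(3)=1+3=4, 1+change(0)=1+0=1) = 1
change(12) = min(1+change(11)=1+1=2, 1+change(6)=1+1=2, 1+change(4)=1+4=5, 1+change(1)=1+1=2) = 2
change(13) = min(1+change(12)=1+2=3, 1+change(7)=1+2=3, 1+change(5)=1+5=6, 1+change(2)=1+2=3) = 3
change(14) = min(1+change(13)=1+3=4, 1+change(8)=1+1=2, 1+change(6)=1+1=2, 1+change(3)=1+3=4) = 2
change(15) = min(1+change(14)=1+2=3, 1+change(9)=1+2=3, 1+change(7)=1+2=3, 1+change(4)=1+4=5) = 3
change(16) = min(1+change(15)=1+3=4, 1+change(10)=1+3=4, 1+change(8)=1+1=2, 1+change(5)=1+5=6) = 2
change(17) = min(1+change(16)=1+2=3, 1+change(11)=1+1=2, 1+change(9)=1+2=3, 1+change(6)=1+1=2) = 2
change(18) = min(1+change(17)=1+2=3, 1+change(12)=1+2=3, 1+change(10)=1+3=4, 1+change(7)=1+2=3) = 3
change(19) = min(1+change(18)=1+3=4, 1+change(13)=1+3=4, 1+change(11)=1+1=2, 1+change(8)=1+1=2) = 2
change(20) = min(1+change(19)=1+2=3, 1+change(14)=1+2=3, 1+change(12)=1+2=3, 1+change(9)=1+2=3) = 3
change(21) = min(1+change(20)=1+3=4, 1+change(15)=1+3=4, 1+change(13)=1+3=4, 1+change(10)=1+3=4) = 4
change(22) = min(1+change(21)=1+4=5, 1+change(16)=1+2=3, 1+change(14)=1+2=3, 1+change(11)=1+1=2) = 2
change(23) = min(1+change(22)=1+2=3, 1+change(17)=1+2=3, 1+change(15)=1+3=4, 1+change(12)=1+2=3) = 3
change(24) = min(1+change(23)=1+3=4, 1+change(18)=1+3=4, 1+change(16)=1+2=3, 1+change(13)=1+3=4) = 3

3


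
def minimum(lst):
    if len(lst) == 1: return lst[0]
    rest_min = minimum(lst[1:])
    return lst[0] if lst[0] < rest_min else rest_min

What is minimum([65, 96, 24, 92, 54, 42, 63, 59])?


minimum([65, 96, 24, 92, 54, 42, 63, 59]): compare 65 with minimum([96, 24, 92, 54, 42, 63, 59])
minimum([96, 24, 92, 54, 42, 63, 59]): compare 96 with minimum([24, 92, 54, 42, 63, 59])
minimum([24, 92, 54, 42, 63, 59]): compare 24 with minimum([92, 54, 42, 63, 59])
minimum([92, 54, 42, 63, 59]): compare 92 with minimum([54, 42, 63, 59])
minimum([54, 42, 63, 59]): compare 54 with minimum([42, 63, 59])
minimum([42, 63, 59]): compare 42 with minimum([63, 59])
minimum([63, 59]): compare 63 with minimum([59])
minimum([59]) = 59  (base case)
Compare 63 with 59 -> 59
Compare 42 with 59 -> 42
Compare 54 with 42 -> 42
Compare 92 with 42 -> 42
Compare 24 with 42 -> 24
Compare 96 with 24 -> 24
Compare 65 with 24 -> 24

24


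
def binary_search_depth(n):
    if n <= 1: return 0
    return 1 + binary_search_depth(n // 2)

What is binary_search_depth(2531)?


2531 / 2 = 1265
1265 / 2 = 632
632 / 2 = 316
316 / 2 = 158
158 / 2 = 79
79 / 2 = 39
39 / 2 = 19
19 / 2 = 9
9 / 2 = 4
4 / 2 = 2
2 / 2 = 1
Reached 1 after 11 halvings

11


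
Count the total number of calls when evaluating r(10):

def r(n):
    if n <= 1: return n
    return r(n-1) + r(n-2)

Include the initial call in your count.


Let C(n) = total calls for r(n)
C(0) = 1, C(1) = 1
C(2) = 1 + C(1) + C(0) = 1 + 1 + 1 = 3
C(3) = 1 + C(2) + C(1) = 1 + 3 + 1 = 5
C(4) = 1 + C(3) + C(2) = 1 + 5 + 3 = 9
C(5) = 1 + C(4) + C(3) = 1 + 9 + 5 = 15
C(6) = 1 + C(5) + C(4) = 1 + 15 + 9 = 25
C(7) = 1 + C(6) + C(5) = 1 + 25 + 15 = 41
C(8) = 1 + C(7) + C(6) = 1 + 41 + 25 = 67
C(9) = 1 + C(8) + C(7) = 1 + 67 + 41 = 109
C(10) = 1 + C(9) + C(8) = 1 + 109 + 67 = 177

177


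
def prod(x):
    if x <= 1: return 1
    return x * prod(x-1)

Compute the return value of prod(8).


prod(8)
= 8 * prod(7)
= 8 * 7 * prod(6)
= 8 * 7 * 6 * prod(5)
= 8 * 7 * 6 * 5 * prod(4)
= 8 * 7 * 6 * 5 * 4 * prod(3)
= 8 * 7 * 6 * 5 * 4 * 3 * prod(2)
= 8 * 7 * 6 * 5 * 4 * 3 * 2 * prod(1)
= 8 * 7 * 6 * 5 * 4 * 3 * 2 * 1
= 40320

40320


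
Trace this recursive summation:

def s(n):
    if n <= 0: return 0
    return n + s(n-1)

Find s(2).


s(2)
= 2 + 1 + s(0)
= 2 + 1 + 0
= 3

3


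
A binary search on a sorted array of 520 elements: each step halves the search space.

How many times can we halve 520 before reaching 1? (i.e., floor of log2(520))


520 / 2 = 260
260 / 2 = 130
130 / 2 = 65
65 / 2 = 32
32 / 2 = 16
16 / 2 = 8
8 / 2 = 4
4 / 2 = 2
2 / 2 = 1
Reached 1 after 9 halvings

9


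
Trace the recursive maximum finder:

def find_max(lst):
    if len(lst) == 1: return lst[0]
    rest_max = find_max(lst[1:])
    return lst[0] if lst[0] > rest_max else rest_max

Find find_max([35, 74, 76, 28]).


find_max([35, 74, 76, 28]): compare 35 with find_max([74, 76, 28])
find_max([74, 76, 28]): compare 74 with find_max([76, 28])
find_max([76, 28]): compare 76 with find_max([28])
find_max([28]) = 28  (base case)
Compare 76 with 28 -> 76
Compare 74 with 76 -> 76
Compare 35 with 76 -> 76

76


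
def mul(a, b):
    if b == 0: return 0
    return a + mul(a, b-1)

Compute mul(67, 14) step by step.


mul(67, 14) = 67 + mul(67, 13)
mul(67, 13) = 67 + mul(67, 12)
mul(67, 12) = 67 + mul(67, 11)
mul(67, 11) = 67 + mul(67, 10)
mul(67, 10) = 67 + mul(67, 9)
mul(67, 9) = 67 + mul(67, 8)
mul(67, 8) = 67 + mul(67, 7)
mul(67, 7) = 67 + mul(67, 6)
mul(67, 6) = 67 + mul(67, 5)
mul(67, 5) = 67 + mul(67, 4)
mul(67, 4) = 67 + mul(67, 3)
mul(67, 3) = 67 + mul(67, 2)
mul(67, 2) = 67 + mul(67, 1)
mul(67, 1) = 67 + mul(67, 0)
mul(67, 0) = 0  (base case)
Total: 67 + 67 + 67 + 67 + 67 + 67 + 67 + 67 + 67 + 67 + 67 + 67 + 67 + 67 + 0 = 938

938


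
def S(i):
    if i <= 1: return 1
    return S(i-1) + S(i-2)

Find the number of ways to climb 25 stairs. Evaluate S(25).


Building up from base cases:
S(0) = 1
S(1) = 1
S(2) = S(1) + S(0) = 1 + 1 = 2
S(3) = S(2) + S(1) = 2 + 1 = 3
S(4) = S(3) + S(2) = 3 + 2 = 5
S(5) = S(4) + S(3) = 5 + 3 = 8
S(6) = S(5) + S(4) = 8 + 5 = 13
S(7) = S(6) + S(5) = 13 + 8 = 21
S(8) = S(7) + S(6) = 21 + 13 = 34
S(9) = S(8) + S(7) = 34 + 21 = 55
S(10) = S(9) + S(8) = 55 + 34 = 89
S(11) = S(10) + S(9) = 89 + 55 = 144
S(12) = S(11) + S(10) = 144 + 89 = 233
S(13) = S(12) + S(11) = 233 + 144 = 377
S(14) = S(13) + S(12) = 377 + 233 = 610
S(15) = S(14) + S(13) = 610 + 377 = 987
S(16) = S(15) + S(14) = 987 + 610 = 1597
S(17) = S(16) + S(15) = 1597 + 987 = 2584
S(18) = S(17) + S(16) = 2584 + 1597 = 4181
S(19) = S(18) + S(17) = 4181 + 2584 = 6765
S(20) = S(19) + S(18) = 6765 + 4181 = 10946
S(21) = S(20) + S(19) = 10946 + 6765 = 17711
S(22) = S(21) + S(20) = 17711 + 10946 = 28657
S(23) = S(22) + S(21) = 28657 + 17711 = 46368
S(24) = S(23) + S(22) = 46368 + 28657 = 75025
S(25) = S(24) + S(23) = 75025 + 46368 = 121393

121393


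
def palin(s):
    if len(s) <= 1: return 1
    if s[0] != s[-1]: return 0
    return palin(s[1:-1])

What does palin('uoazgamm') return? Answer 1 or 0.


palin('uoazgamm'): s[0]='u' != s[-1]='m' -> return 0
Result: 0 (not a palindrome)

0


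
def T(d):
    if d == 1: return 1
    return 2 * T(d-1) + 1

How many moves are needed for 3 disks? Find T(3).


T(3) = 2 * T(2) + 1
T(2) = 2 * T(1) + 1
T(1) = 1  (base case)
T(2) = 2 * 1 + 1 = 3
T(3) = 2 * 3 + 1 = 7

7


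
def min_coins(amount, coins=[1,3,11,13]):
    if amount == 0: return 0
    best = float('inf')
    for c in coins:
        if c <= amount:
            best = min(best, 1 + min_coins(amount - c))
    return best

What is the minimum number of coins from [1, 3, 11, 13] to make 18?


Building up with DP:
min_coins(0) = 0
min_coins(1) = min(1+min_coins(0)=1+0=1) = 1
min_coins(2) = min(1+min_coins(1)=1+1=2) = 2
min_coins(3) = min(1+min_coins(2)=1+2=3, 1+min_coins(0)=1+0=1) = 1
min_coins(4) = min(1+min_coins(3)=1+1=2, 1+min_coins(1)=1+1=2) = 2
min_coins(5) = min(1+min_coins(4)=1+2=3, 1+min_coins(2)=1+2=3) = 3
min_coins(6) = min(1+min_coins(5)=1+3=4, 1+min_coins(3)=1+1=2) = 2
min_coins(7) = min(1+min_coins(6)=1+2=3, 1+min_coins(4)=1+2=3) = 3
min_coins(8) = min(1+min_coins(7)=1+3=4, 1+min_coins(5)=1+3=4) = 4
min_coins(9) = min(1+min_coins(8)=1+4=5, 1+min_coins(6)=1+2=3) = 3
min_coins(10) = min(1+min_coins(9)=1+3=4, 1+min_coins(7)=1+3=4) = 4
min_coins(11) = min(1+min_coins(10)=1+4=5, 1+min_coins(8)=1+4=5, 1+min_coins(0)=1+0=1) = 1
min_coins(12) = min(1+min_coins(11)=1+1=2, 1+min_coins(9)=1+3=4, 1+min_coins(1)=1+1=2) = 2
min_coins(13) = min(1+min_coins(12)=1+2=3, 1+min_coins(10)=1+4=5, 1+min_coins(2)=1+2=3, 1+min_coins(0)=1+0=1) = 1
min_coins(14) = min(1+min_coins(13)=1+1=2, 1+min_coins(11)=1+1=2, 1+min_coins(3)=1+1=2, 1+min_coins(1)=1+1=2) = 2
min_coins(15) = min(1+min_coins(14)=1+2=3, 1+min_coins(12)=1+2=3, 1+min_coins(4)=1+2=3, 1+min_coins(2)=1+2=3) = 3
min_coins(16) = min(1+min_coins(15)=1+3=4, 1+min_coins(13)=1+1=2, 1+min_coins(5)=1+3=4, 1+min_coins(3)=1+1=2) = 2
min_coins(17) = min(1+min_coins(16)=1+2=3, 1+min_coins(14)=1+2=3, 1+min_coins(6)=1+2=3, 1+min_coins(4)=1+2=3) = 3
min_coins(18) = min(1+min_coins(17)=1+3=4, 1+min_coins(15)=1+3=4, 1+min_coins(7)=1+3=4, 1+min_coins(5)=1+3=4) = 4

4


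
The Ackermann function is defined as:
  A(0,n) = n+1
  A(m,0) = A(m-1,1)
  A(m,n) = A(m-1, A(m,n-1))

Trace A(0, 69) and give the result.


A(0, 69) = 70
Result: A(0, 69) = 70

70


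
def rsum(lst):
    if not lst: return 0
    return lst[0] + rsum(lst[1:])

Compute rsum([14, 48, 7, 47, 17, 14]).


rsum([14, 48, 7, 47, 17, 14]) = 14 + rsum([48, 7, 47, 17, 14])
rsum([48, 7, 47, 17, 14]) = 48 + rsum([7, 47, 17, 14])
rsum([7, 47, 17, 14]) = 7 + rsum([47, 17, 14])
rsum([47, 17, 14]) = 47 + rsum([17, 14])
rsum([17, 14]) = 17 + rsum([14])
rsum([14]) = 14 + rsum([])
rsum([]) = 0  (base case)
Total: 14 + 48 + 7 + 47 + 17 + 14 + 0 = 147

147


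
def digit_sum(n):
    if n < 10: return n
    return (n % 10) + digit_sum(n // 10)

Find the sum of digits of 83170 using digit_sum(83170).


digit_sum(83170) = 0 + digit_sum(8317)
digit_sum(8317) = 7 + digit_sum(831)
digit_sum(831) = 1 + digit_sum(83)
digit_sum(83) = 3 + digit_sum(8)
digit_sum(8) = 8  (base case)
Total: 0 + 7 + 1 + 3 + 8 = 19

19


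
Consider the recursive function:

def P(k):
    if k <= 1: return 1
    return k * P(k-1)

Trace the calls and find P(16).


P(16)
= 16 * P(15)
= 16 * 15 * P(14)
= 16 * 15 * 14 * P(13)
= 16 * 15 * 14 * 13 * P(12)
= 16 * 15 * 14 * 13 * 12 * P(11)
= 16 * 15 * 14 * 13 * 12 * 11 * P(10)
= 16 * 15 * 14 * 13 * 12 * 11 * 10 * P(9)
= 16 * 15 * 14 * 13 * 12 * 11 * 10 * 9 * P(8)
= 16 * 15 * 14 * 13 * 12 * 11 * 10 * 9 * 8 * P(7)
= 16 * 15 * 14 * 13 * 12 * 11 * 10 * 9 * 8 * 7 * P(6)
= 16 * 15 * 14 * 13 * 12 * 11 * 10 * 9 * 8 * 7 * 6 * P(5)
= 16 * 15 * 14 * 13 * 12 * 11 * 10 * 9 * 8 * 7 * 6 * 5 * P(4)
= 16 * 15 * 14 * 13 * 12 * 11 * 10 * 9 * 8 * 7 * 6 * 5 * 4 * P(3)
= 16 * 15 * 14 * 13 * 12 * 11 * 10 * 9 * 8 * 7 * 6 * 5 * 4 * 3 * P(2)
= 16 * 15 * 14 * 13 * 12 * 11 * 10 * 9 * 8 * 7 * 6 * 5 * 4 * 3 * 2 * P(1)
= 16 * 15 * 14 * 13 * 12 * 11 * 10 * 9 * 8 * 7 * 6 * 5 * 4 * 3 * 2 * 1
= 20922789888000

20922789888000


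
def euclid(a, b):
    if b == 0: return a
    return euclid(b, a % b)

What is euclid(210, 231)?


euclid(210, 231) = euclid(231, 210)
euclid(231, 210) = euclid(210, 21)
euclid(210, 21) = euclid(21, 0)
euclid(21, 0) = 21  (base case)

21


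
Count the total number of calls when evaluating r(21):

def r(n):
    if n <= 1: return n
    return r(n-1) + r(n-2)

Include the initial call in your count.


Let C(n) = total calls for r(n)
C(0) = 1, C(1) = 1
C(2) = 1 + C(1) + C(0) = 1 + 1 + 1 = 3
C(3) = 1 + C(2) + C(1) = 1 + 3 + 1 = 5
C(4) = 1 + C(3) + C(2) = 1 + 5 + 3 = 9
C(5) = 1 + C(4) + C(3) = 1 + 9 + 5 = 15
C(6) = 1 + C(5) + C(4) = 1 + 15 + 9 = 25
C(7) = 1 + C(6) + C(5) = 1 + 25 + 15 = 41
C(8) = 1 + C(7) + C(6) = 1 + 41 + 25 = 67
C(9) = 1 + C(8) + C(7) = 1 + 67 + 41 = 109
C(10) = 1 + C(9) + C(8) = 1 + 109 + 67 = 177
C(11) = 1 + C(10) + C(9) = 1 + 177 + 109 = 287
C(12) = 1 + C(11) + C(10) = 1 + 287 + 177 = 465
C(13) = 1 + C(12) + C(11) = 1 + 465 + 287 = 753
C(14) = 1 + C(13) + C(12) = 1 + 753 + 465 = 1219
C(15) = 1 + C(14) + C(13) = 1 + 1219 + 753 = 1973
C(16) = 1 + C(15) + C(14) = 1 + 1973 + 1219 = 3193
C(17) = 1 + C(16) + C(15) = 1 + 3193 + 1973 = 5167
C(18) = 1 + C(17) + C(16) = 1 + 5167 + 3193 = 8361
C(19) = 1 + C(18) + C(17) = 1 + 8361 + 5167 = 13529
C(20) = 1 + C(19) + C(18) = 1 + 13529 + 8361 = 21891
C(21) = 1 + C(20) + C(19) = 1 + 21891 + 13529 = 35421

35421


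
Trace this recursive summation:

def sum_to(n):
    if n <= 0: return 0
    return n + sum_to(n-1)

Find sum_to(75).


sum_to(75)
= 75 + 74 + 73 + 72 + 71 + 70 + 69 + 68 + 67 + 66 + 65 + 64 + 63 + 62 + 61 + 60 + 59 + 58 + 57 + 56 + 55 + 54 + 53 + 52 + 51 + 50 + 49 + 48 + 47 + 46 + 45 + 44 + 43 + 42 + 41 + 40 + 39 + 38 + 37 + 36 + 35 + 34 + 33 + 32 + 31 + 30 + 29 + 28 + 27 + 26 + 25 + 24 + 23 + 22 + 21 + 20 + 19 + 18 + 17 + 16 + 15 + 14 + 13 + 12 + 11 + 10 + 9 + 8 + 7 + 6 + 5 + 4 + 3 + 2 + 1 + sum_to(0)
= 75 + 74 + 73 + 72 + 71 + 70 + 69 + 68 + 67 + 66 + 65 + 64 + 63 + 62 + 61 + 60 + 59 + 58 + 57 + 56 + 55 + 54 + 53 + 52 + 51 + 50 + 49 + 48 + 47 + 46 + 45 + 44 + 43 + 42 + 41 + 40 + 39 + 38 + 37 + 36 + 35 + 34 + 33 + 32 + 31 + 30 + 29 + 28 + 27 + 26 + 25 + 24 + 23 + 22 + 21 + 20 + 19 + 18 + 17 + 16 + 15 + 14 + 13 + 12 + 11 + 10 + 9 + 8 + 7 + 6 + 5 + 4 + 3 + 2 + 1 + 0
= 2850

2850
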